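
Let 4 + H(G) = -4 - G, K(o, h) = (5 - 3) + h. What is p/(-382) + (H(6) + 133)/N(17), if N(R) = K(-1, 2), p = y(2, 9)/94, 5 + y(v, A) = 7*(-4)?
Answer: 267074/8977 ≈ 29.751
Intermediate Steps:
y(v, A) = -33 (y(v, A) = -5 + 7*(-4) = -5 - 28 = -33)
K(o, h) = 2 + h
p = -33/94 ≈ -0.35106
N(R) = 4 (N(R) = 2 + 2 = 4)
H(G) = -8 - G (H(G) = -4 + (-4 - G) = -8 - G)
p/(-382) + (H(6) + 133)/N(17) = -33/94/(-382) + ((-8 - 1*6) + 133)/4 = -33/94*(-1/382) + ((-8 - 6) + 133)*(1/4) = 33/35908 + (-14 + 133)*(1/4) = 33/35908 + 119*(1/4) = 33/35908 + 119/4 = 267074/8977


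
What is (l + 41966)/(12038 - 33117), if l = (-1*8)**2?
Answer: -42030/21079 ≈ -1.9939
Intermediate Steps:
l = 64 (l = (-8)**2 = 64)
(l + 41966)/(12038 - 33117) = (64 + 41966)/(12038 - 33117) = 42030/(-21079) = 42030*(-1/21079) = -42030/21079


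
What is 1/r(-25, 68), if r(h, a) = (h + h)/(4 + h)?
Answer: 21/50 ≈ 0.42000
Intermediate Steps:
r(h, a) = 2*h/(4 + h) (r(h, a) = (2*h)/(4 + h) = 2*h/(4 + h))
1/r(-25, 68) = 1/(2*(-25)/(4 - 25)) = 1/(2*(-25)/(-21)) = 1/(2*(-25)*(-1/21)) = 1/(50/21) = 21/50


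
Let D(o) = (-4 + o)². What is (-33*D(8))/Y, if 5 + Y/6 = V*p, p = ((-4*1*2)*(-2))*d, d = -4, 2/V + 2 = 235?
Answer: 20504/1293 ≈ 15.858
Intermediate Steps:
V = 2/233 (V = 2/(-2 + 235) = 2/233 ≈ 0.0085837)
p = -64 (p = ((-4*1*2)*(-2))*(-4) = (-4*2*(-2))*(-4) = -8*(-2)*(-4) = 16*(-4) = -64)
Y = -7758/233 (Y = -30 + 6*((2/233)*(-64)) = -30 + 6*(-128/233) = -30 - 768/233 = -7758/233 ≈ -33.296)
(-33*D(8))/Y = (-33*(-4 + 8)²)/(-7758/233) = -33*4²*(-233/7758) = -33*16*(-233/7758) = -528*(-233/7758) = 20504/1293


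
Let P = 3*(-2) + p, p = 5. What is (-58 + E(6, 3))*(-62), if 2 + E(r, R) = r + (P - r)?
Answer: 3782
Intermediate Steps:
P = -1 (P = 3*(-2) + 5 = -6 + 5 = -1)
E(r, R) = -3 (E(r, R) = -2 + (r + (-1 - r)) = -2 - 1 = -3)
(-58 + E(6, 3))*(-62) = (-58 - 3)*(-62) = -61*(-62) = 3782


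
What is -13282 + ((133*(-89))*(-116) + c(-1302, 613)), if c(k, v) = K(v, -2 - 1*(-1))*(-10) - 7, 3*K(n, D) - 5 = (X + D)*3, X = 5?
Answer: 4079239/3 ≈ 1.3597e+6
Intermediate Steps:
K(n, D) = 20/3 + D (K(n, D) = 5/3 + ((5 + D)*3)/3 = 5/3 + (15 + 3*D)/3 = 5/3 + (5 + D) = 20/3 + D)
c(k, v) = -191/3 (c(k, v) = (20/3 + (-2 - 1*(-1)))*(-10) - 7 = (20/3 + (-2 + 1))*(-10) - 7 = (20/3 - 1)*(-10) - 7 = (17/3)*(-10) - 7 = -170/3 - 7 = -191/3)
-13282 + ((133*(-89))*(-116) + c(-1302, 613)) = -13282 + ((133*(-89))*(-116) - 191/3) = -13282 + (-11837*(-116) - 191/3) = -13282 + (1373092 - 191/3) = -13282 + 4119085/3 = 4079239/3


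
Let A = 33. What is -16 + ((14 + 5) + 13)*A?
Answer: 1040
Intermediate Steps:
-16 + ((14 + 5) + 13)*A = -16 + ((14 + 5) + 13)*33 = -16 + (19 + 13)*33 = -16 + 32*33 = -16 + 1056 = 1040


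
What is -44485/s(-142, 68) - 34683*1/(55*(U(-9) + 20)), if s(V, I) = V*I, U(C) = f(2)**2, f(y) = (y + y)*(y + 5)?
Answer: 12365361/3234760 ≈ 3.8227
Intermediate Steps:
f(y) = 2*y*(5 + y) (f(y) = (2*y)*(5 + y) = 2*y*(5 + y))
U(C) = 784 (U(C) = (2*2*(5 + 2))**2 = (2*2*7)**2 = 28**2 = 784)
s(V, I) = I*V
-44485/s(-142, 68) - 34683*1/(55*(U(-9) + 20)) = -44485/(68*(-142)) - 34683*1/(55*(784 + 20)) = -44485/(-9656) - 34683/(55*804) = -44485*(-1/9656) - 34683/44220 = 44485/9656 - 34683*1/44220 = 44485/9656 - 1051/1340 = 12365361/3234760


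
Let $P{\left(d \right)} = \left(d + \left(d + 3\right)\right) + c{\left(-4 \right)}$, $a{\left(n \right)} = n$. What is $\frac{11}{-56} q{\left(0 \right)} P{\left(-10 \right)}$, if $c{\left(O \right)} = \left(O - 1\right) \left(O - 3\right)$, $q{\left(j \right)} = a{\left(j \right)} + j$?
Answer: $0$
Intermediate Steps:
$q{\left(j \right)} = 2 j$ ($q{\left(j \right)} = j + j = 2 j$)
$c{\left(O \right)} = \left(-1 + O\right) \left(-3 + O\right)$
$P{\left(d \right)} = 38 + 2 d$ ($P{\left(d \right)} = \left(d + \left(d + 3\right)\right) + \left(3 + \left(-4\right)^{2} - -16\right) = \left(d + \left(3 + d\right)\right) + \left(3 + 16 + 16\right) = \left(3 + 2 d\right) + 35 = 38 + 2 d$)
$\frac{11}{-56} q{\left(0 \right)} P{\left(-10 \right)} = \frac{11}{-56} \cdot 2 \cdot 0 \left(38 + 2 \left(-10\right)\right) = 11 \left(- \frac{1}{56}\right) 0 \left(38 - 20\right) = \left(- \frac{11}{56}\right) 0 \cdot 18 = 0 \cdot 18 = 0$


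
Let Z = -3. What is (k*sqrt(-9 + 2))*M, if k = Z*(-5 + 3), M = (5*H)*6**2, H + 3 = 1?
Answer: -2160*I*sqrt(7) ≈ -5714.8*I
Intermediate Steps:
H = -2 (H = -3 + 1 = -2)
M = -360 (M = (5*(-2))*6**2 = -10*36 = -360)
k = 6 (k = -3*(-5 + 3) = -3*(-2) = 6)
(k*sqrt(-9 + 2))*M = (6*sqrt(-9 + 2))*(-360) = (6*sqrt(-7))*(-360) = (6*(I*sqrt(7)))*(-360) = (6*I*sqrt(7))*(-360) = -2160*I*sqrt(7)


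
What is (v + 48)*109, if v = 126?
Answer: 18966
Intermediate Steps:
(v + 48)*109 = (126 + 48)*109 = 174*109 = 18966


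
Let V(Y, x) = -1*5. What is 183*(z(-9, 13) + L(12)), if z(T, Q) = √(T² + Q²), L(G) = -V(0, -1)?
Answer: 915 + 915*√10 ≈ 3808.5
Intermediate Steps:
V(Y, x) = -5
L(G) = 5 (L(G) = -1*(-5) = 5)
z(T, Q) = √(Q² + T²)
183*(z(-9, 13) + L(12)) = 183*(√(13² + (-9)²) + 5) = 183*(√(169 + 81) + 5) = 183*(√250 + 5) = 183*(5*√10 + 5) = 183*(5 + 5*√10) = 915 + 915*√10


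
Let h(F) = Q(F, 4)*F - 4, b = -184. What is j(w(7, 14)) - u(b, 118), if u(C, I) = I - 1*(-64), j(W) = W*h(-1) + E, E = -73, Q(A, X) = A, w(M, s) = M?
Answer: -276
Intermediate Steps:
h(F) = -4 + F² (h(F) = F*F - 4 = F² - 4 = -4 + F²)
j(W) = -73 - 3*W (j(W) = W*(-4 + (-1)²) - 73 = W*(-4 + 1) - 73 = W*(-3) - 73 = -3*W - 73 = -73 - 3*W)
u(C, I) = 64 + I (u(C, I) = I + 64 = 64 + I)
j(w(7, 14)) - u(b, 118) = (-73 - 3*7) - (64 + 118) = (-73 - 21) - 1*182 = -94 - 182 = -276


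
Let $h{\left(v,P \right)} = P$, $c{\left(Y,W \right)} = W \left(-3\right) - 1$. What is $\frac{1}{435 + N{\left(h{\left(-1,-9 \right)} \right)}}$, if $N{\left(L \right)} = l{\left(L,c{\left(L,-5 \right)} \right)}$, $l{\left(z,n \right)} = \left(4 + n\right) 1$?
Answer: $\frac{1}{453} \approx 0.0022075$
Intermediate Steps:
$c{\left(Y,W \right)} = -1 - 3 W$ ($c{\left(Y,W \right)} = - 3 W - 1 = -1 - 3 W$)
$l{\left(z,n \right)} = 4 + n$
$N{\left(L \right)} = 18$ ($N{\left(L \right)} = 4 - -14 = 4 + \left(-1 + 15\right) = 4 + 14 = 18$)
$\frac{1}{435 + N{\left(h{\left(-1,-9 \right)} \right)}} = \frac{1}{435 + 18} = \frac{1}{453}$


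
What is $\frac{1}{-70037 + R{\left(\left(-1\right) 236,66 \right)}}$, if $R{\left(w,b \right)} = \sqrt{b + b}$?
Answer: $- \frac{6367}{445925567} - \frac{2 \sqrt{33}}{4905181237} \approx -1.4281 \cdot 10^{-5}$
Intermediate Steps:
$R{\left(w,b \right)} = \sqrt{2} \sqrt{b}$ ($R{\left(w,b \right)} = \sqrt{2 b} = \sqrt{2} \sqrt{b}$)
$\frac{1}{-70037 + R{\left(\left(-1\right) 236,66 \right)}} = \frac{1}{-70037 + \sqrt{2} \sqrt{66}} = \frac{1}{-70037 + 2 \sqrt{33}}$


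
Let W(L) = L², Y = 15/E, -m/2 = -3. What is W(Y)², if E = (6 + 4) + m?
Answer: 50625/65536 ≈ 0.77248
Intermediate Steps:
m = 6 (m = -2*(-3) = 6)
E = 16 (E = (6 + 4) + 6 = 10 + 6 = 16)
Y = 15/16 ≈ 0.93750
W(Y)² = ((15/16)²)² = (225/256)² = 50625/65536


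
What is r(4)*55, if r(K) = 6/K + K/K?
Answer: 275/2 ≈ 137.50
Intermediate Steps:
r(K) = 1 + 6/K (r(K) = 6/K + 1 = 1 + 6/K)
r(4)*55 = ((6 + 4)/4)*55 = ((¼)*10)*55 = (5/2)*55 = 275/2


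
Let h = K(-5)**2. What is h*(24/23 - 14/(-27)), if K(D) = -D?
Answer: 24250/621 ≈ 39.050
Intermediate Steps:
h = 25 (h = (-1*(-5))**2 = 5**2 = 25)
h*(24/23 - 14/(-27)) = 25*(24/23 - 14/(-27)) = 25*(24*(1/23) - 14*(-1/27)) = 25*(24/23 + 14/27) = 25*(970/621) = 24250/621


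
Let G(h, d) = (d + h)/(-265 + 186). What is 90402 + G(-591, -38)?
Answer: 7142387/79 ≈ 90410.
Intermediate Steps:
G(h, d) = -d/79 - h/79 (G(h, d) = (d + h)/(-79) = (d + h)*(-1/79) = -d/79 - h/79)
90402 + G(-591, -38) = 90402 + (-1/79*(-38) - 1/79*(-591)) = 90402 + (38/79 + 591/79) = 90402 + 629/79 = 7142387/79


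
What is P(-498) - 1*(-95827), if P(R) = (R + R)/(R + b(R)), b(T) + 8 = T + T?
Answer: 71966575/751 ≈ 95828.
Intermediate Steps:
b(T) = -8 + 2*T (b(T) = -8 + (T + T) = -8 + 2*T)
P(R) = 2*R/(-8 + 3*R) (P(R) = (R + R)/(R + (-8 + 2*R)) = (2*R)/(-8 + 3*R) = 2*R/(-8 + 3*R))
P(-498) - 1*(-95827) = 2*(-498)/(-8 + 3*(-498)) - 1*(-95827) = 2*(-498)/(-8 - 1494) + 95827 = 2*(-498)/(-1502) + 95827 = 2*(-498)*(-1/1502) + 95827 = 498/751 + 95827 = 71966575/751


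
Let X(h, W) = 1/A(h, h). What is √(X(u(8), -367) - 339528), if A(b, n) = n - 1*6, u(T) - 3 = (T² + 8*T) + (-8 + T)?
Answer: I*√212204995/25 ≈ 582.69*I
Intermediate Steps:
u(T) = -5 + T² + 9*T (u(T) = 3 + ((T² + 8*T) + (-8 + T)) = 3 + (-8 + T² + 9*T) = -5 + T² + 9*T)
A(b, n) = -6 + n (A(b, n) = n - 6 = -6 + n)
X(h, W) = 1/(-6 + h)
√(X(u(8), -367) - 339528) = √(1/(-6 + (-5 + 8² + 9*8)) - 339528) = √(1/(-6 + (-5 + 64 + 72)) - 339528) = √(1/(-6 + 131) - 339528) = √(1/125 - 339528) = √(-42440999/125) = I*√212204995/25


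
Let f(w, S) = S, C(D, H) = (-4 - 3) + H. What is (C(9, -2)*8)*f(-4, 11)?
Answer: -792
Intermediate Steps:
C(D, H) = -7 + H
(C(9, -2)*8)*f(-4, 11) = ((-7 - 2)*8)*11 = -9*8*11 = -72*11 = -792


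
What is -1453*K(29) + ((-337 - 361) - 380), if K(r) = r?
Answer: -43215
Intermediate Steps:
-1453*K(29) + ((-337 - 361) - 380) = -1453*29 + ((-337 - 361) - 380) = -42137 + (-698 - 380) = -42137 - 1078 = -43215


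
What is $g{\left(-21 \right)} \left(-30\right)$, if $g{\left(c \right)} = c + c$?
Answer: $1260$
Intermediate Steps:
$g{\left(c \right)} = 2 c$
$g{\left(-21 \right)} \left(-30\right) = 2 \left(-21\right) \left(-30\right) = \left(-42\right) \left(-30\right) = 1260$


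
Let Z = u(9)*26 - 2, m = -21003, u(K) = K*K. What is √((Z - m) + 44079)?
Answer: √67186 ≈ 259.20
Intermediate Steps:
u(K) = K²
Z = 2104 (Z = 9²*26 - 2 = 81*26 - 2 = 2106 - 2 = 2104)
√((Z - m) + 44079) = √((2104 - 1*(-21003)) + 44079) = √((2104 + 21003) + 44079) = √(23107 + 44079) = √67186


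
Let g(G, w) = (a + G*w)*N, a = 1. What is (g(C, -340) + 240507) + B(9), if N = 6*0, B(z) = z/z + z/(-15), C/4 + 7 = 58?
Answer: 1202537/5 ≈ 2.4051e+5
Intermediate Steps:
C = 204 (C = -28 + 4*58 = -28 + 232 = 204)
B(z) = 1 - z/15 (B(z) = 1 + z*(-1/15) = 1 - z/15)
N = 0
g(G, w) = 0 (g(G, w) = (1 + G*w)*0 = 0)
(g(C, -340) + 240507) + B(9) = (0 + 240507) + (1 - 1/15*9) = 240507 + (1 - ⅗) = 240507 + ⅖ = 1202537/5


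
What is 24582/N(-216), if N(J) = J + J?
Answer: -4097/72 ≈ -56.903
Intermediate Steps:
N(J) = 2*J
24582/N(-216) = 24582/((2*(-216))) = 24582/(-432) = 24582*(-1/432) = -4097/72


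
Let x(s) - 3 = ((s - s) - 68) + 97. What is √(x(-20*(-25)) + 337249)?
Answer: √337281 ≈ 580.76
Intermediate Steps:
x(s) = 32 (x(s) = 3 + (((s - s) - 68) + 97) = 3 + ((0 - 68) + 97) = 3 + (-68 + 97) = 3 + 29 = 32)
√(x(-20*(-25)) + 337249) = √(32 + 337249) = √337281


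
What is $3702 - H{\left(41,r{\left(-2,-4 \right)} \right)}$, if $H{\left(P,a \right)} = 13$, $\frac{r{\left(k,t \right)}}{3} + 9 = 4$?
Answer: $3689$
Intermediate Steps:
$r{\left(k,t \right)} = -15$ ($r{\left(k,t \right)} = -27 + 3 \cdot 4 = -27 + 12 = -15$)
$3702 - H{\left(41,r{\left(-2,-4 \right)} \right)} = 3702 - 13 = 3689$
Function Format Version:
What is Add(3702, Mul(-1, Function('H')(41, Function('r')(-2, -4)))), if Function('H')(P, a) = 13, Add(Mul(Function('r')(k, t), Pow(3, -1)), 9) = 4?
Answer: 3689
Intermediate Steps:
Function('r')(k, t) = -15 (Function('r')(k, t) = Add(-27, Mul(3, 4)) = Add(-27, 12) = -15)
Add(3702, Mul(-1, Function('H')(41, Function('r')(-2, -4)))) = Add(3702, Mul(-1, 13)) = Add(3702, -13) = 3689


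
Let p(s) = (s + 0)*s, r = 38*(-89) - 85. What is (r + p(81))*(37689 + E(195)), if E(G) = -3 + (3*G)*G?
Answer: 469548534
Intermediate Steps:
r = -3467 (r = -3382 - 85 = -3467)
E(G) = -3 + 3*G²
p(s) = s² (p(s) = s*s = s²)
(r + p(81))*(37689 + E(195)) = (-3467 + 81²)*(37689 + (-3 + 3*195²)) = (-3467 + 6561)*(37689 + (-3 + 3*38025)) = 3094*(37689 + (-3 + 114075)) = 3094*(37689 + 114072) = 3094*151761 = 469548534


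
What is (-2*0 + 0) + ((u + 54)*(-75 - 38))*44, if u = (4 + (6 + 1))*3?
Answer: -432564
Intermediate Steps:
u = 33 (u = (4 + 7)*3 = 11*3 = 33)
(-2*0 + 0) + ((u + 54)*(-75 - 38))*44 = (-2*0 + 0) + ((33 + 54)*(-75 - 38))*44 = (0 + 0) + (87*(-113))*44 = 0 - 9831*44 = 0 - 432564 = -432564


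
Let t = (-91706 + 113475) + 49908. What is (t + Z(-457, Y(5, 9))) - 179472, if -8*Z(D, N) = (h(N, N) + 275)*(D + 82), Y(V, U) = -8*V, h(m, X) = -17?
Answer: -382805/4 ≈ -95701.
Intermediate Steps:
t = 71677 (t = 21769 + 49908 = 71677)
Z(D, N) = -5289/2 - 129*D/4 (Z(D, N) = -(-17 + 275)*(D + 82)/8 = -129*(82 + D)/4 = -(21156 + 258*D)/8 = -5289/2 - 129*D/4)
(t + Z(-457, Y(5, 9))) - 179472 = (71677 + (-5289/2 - 129/4*(-457))) - 179472 = (71677 + (-5289/2 + 58953/4)) - 179472 = (71677 + 48375/4) - 179472 = 335083/4 - 179472 = -382805/4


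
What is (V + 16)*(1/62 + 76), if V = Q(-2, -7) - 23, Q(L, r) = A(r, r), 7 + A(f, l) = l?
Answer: -98973/62 ≈ -1596.3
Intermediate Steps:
A(f, l) = -7 + l
Q(L, r) = -7 + r
V = -37 (V = (-7 - 7) - 23 = -14 - 23 = -37)
(V + 16)*(1/62 + 76) = (-37 + 16)*(1/62 + 76) = -21*(1/62 + 76) = -21*4713/62 = -98973/62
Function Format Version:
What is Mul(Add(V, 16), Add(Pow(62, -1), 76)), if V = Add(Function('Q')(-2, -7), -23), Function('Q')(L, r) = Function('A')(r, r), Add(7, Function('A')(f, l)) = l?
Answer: Rational(-98973, 62) ≈ -1596.3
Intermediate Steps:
Function('A')(f, l) = Add(-7, l)
Function('Q')(L, r) = Add(-7, r)
V = -37 (V = Add(Add(-7, -7), -23) = Add(-14, -23) = -37)
Mul(Add(V, 16), Add(Pow(62, -1), 76)) = Mul(Add(-37, 16), Add(Pow(62, -1), 76)) = Mul(-21, Add(Rational(1, 62), 76)) = Mul(-21, Rational(4713, 62)) = Rational(-98973, 62)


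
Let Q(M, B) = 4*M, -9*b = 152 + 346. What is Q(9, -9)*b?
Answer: -1992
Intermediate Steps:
b = -166/3 (b = -(152 + 346)/9 = -⅑*498 = -166/3 ≈ -55.333)
Q(9, -9)*b = (4*9)*(-166/3) = 36*(-166/3) = -1992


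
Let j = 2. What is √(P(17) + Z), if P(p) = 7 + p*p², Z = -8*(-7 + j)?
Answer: 4*√310 ≈ 70.427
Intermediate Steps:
Z = 40 (Z = -8*(-7 + 2) = -8*(-5) = 40)
P(p) = 7 + p³
√(P(17) + Z) = √((7 + 17³) + 40) = √((7 + 4913) + 40) = √(4920 + 40) = √4960 = 4*√310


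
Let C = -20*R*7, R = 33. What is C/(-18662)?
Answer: 330/1333 ≈ 0.24756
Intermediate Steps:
C = -4620 (C = -20*33*7 = -660*7 = -4620)
C/(-18662) = -4620/(-18662) = -4620*(-1/18662) = 330/1333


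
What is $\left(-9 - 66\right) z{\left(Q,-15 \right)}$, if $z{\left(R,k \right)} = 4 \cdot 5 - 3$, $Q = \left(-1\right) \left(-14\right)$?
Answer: $-1275$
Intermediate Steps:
$Q = 14$
$z{\left(R,k \right)} = 17$ ($z{\left(R,k \right)} = 20 - 3 = 17$)
$\left(-9 - 66\right) z{\left(Q,-15 \right)} = \left(-9 - 66\right) 17 = \left(-75\right) 17 = -1275$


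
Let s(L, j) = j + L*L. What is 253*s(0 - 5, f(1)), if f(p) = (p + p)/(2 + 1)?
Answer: 19481/3 ≈ 6493.7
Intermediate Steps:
f(p) = 2*p/3 (f(p) = (2*p)/3 = (2*p)*(⅓) = 2*p/3)
s(L, j) = j + L²
253*s(0 - 5, f(1)) = 253*((⅔)*1 + (0 - 5)²) = 253*(⅔ + (-5)²) = 253*(⅔ + 25) = 253*(77/3) = 19481/3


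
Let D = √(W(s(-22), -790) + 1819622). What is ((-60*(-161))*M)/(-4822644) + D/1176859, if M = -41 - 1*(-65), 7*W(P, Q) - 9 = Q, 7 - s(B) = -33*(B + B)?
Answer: -19320/401887 + √89156011/8238013 ≈ -0.046927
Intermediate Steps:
s(B) = 7 + 66*B (s(B) = 7 - (-33)*(B + B) = 7 - (-33)*2*B = 7 - (-66)*B = 7 + 66*B)
W(P, Q) = 9/7 + Q/7
M = 24 (M = -41 + 65 = 24)
D = √89156011/7 (D = √((9/7 + (⅐)*(-790)) + 1819622) = √((9/7 - 790/7) + 1819622) = √(-781/7 + 1819622) = √(12736573/7) = √89156011/7 ≈ 1348.9)
((-60*(-161))*M)/(-4822644) + D/1176859 = (-60*(-161)*24)/(-4822644) + (√89156011/7)/1176859 = (9660*24)*(-1/4822644) + (√89156011/7)*(1/1176859) = 231840*(-1/4822644) + √89156011/8238013 = -19320/401887 + √89156011/8238013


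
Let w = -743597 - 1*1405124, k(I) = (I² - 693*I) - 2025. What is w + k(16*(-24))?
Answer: -1737178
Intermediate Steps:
k(I) = -2025 + I² - 693*I
w = -2148721 (w = -743597 - 1405124 = -2148721)
w + k(16*(-24)) = -2148721 + (-2025 + (16*(-24))² - 11088*(-24)) = -2148721 + (-2025 + (-384)² - 693*(-384)) = -2148721 + (-2025 + 147456 + 266112) = -2148721 + 411543 = -1737178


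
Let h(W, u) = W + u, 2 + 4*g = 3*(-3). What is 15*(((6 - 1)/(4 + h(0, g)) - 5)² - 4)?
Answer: -45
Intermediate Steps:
g = -11/4 (g = -½ + (3*(-3))/4 = -½ + (¼)*(-9) = -½ - 9/4 = -11/4 ≈ -2.7500)
15*(((6 - 1)/(4 + h(0, g)) - 5)² - 4) = 15*(((6 - 1)/(4 + (0 - 11/4)) - 5)² - 4) = 15*((5/(4 - 11/4) - 5)² - 4) = 15*((5/(5/4) - 5)² - 4) = 15*((5*(⅘) - 5)² - 4) = 15*((4 - 5)² - 4) = 15*((-1)² - 4) = 15*(1 - 4) = 15*(-3) = -45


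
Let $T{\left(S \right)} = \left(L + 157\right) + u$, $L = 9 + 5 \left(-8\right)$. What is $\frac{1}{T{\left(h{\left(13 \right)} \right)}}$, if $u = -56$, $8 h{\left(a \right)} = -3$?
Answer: $\frac{1}{70} \approx 0.014286$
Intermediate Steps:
$h{\left(a \right)} = - \frac{3}{8}$ ($h{\left(a \right)} = \frac{1}{8} \left(-3\right) = - \frac{3}{8}$)
$L = -31$ ($L = 9 - 40 = -31$)
$T{\left(S \right)} = 70$ ($T{\left(S \right)} = \left(-31 + 157\right) - 56 = 126 - 56 = 70$)
$\frac{1}{T{\left(h{\left(13 \right)} \right)}} = \frac{1}{70}$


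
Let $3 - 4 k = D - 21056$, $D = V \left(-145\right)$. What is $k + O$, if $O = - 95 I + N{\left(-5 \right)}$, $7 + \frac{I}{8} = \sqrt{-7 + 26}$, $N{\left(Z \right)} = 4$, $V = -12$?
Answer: $\frac{40615}{4} - 760 \sqrt{19} \approx 6841.0$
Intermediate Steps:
$I = -56 + 8 \sqrt{19}$ ($I = -56 + 8 \sqrt{-7 + 26} = -56 + 8 \sqrt{19} \approx -21.129$)
$D = 1740$ ($D = \left(-12\right) \left(-145\right) = 1740$)
$O = 5324 - 760 \sqrt{19}$ ($O = - 95 \left(-56 + 8 \sqrt{19}\right) + 4 = \left(5320 - 760 \sqrt{19}\right) + 4 = 5324 - 760 \sqrt{19} \approx 2011.2$)
$k = \frac{19319}{4}$ ($k = \frac{3}{4} - \frac{1740 - 21056}{4} = \frac{3}{4} - -4829 = \frac{3}{4} + 4829 = \frac{19319}{4} \approx 4829.8$)
$k + O = \frac{19319}{4} + \left(5324 - 760 \sqrt{19}\right) = \frac{40615}{4} - 760 \sqrt{19}$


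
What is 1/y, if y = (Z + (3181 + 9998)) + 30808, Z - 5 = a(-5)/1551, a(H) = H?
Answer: 1551/68231587 ≈ 2.2731e-5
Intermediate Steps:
Z = 7750/1551 (Z = 5 - 5/1551 = 7750/1551 ≈ 4.9968)
y = 68231587/1551 (y = (7750/1551 + (3181 + 9998)) + 30808 = (7750/1551 + 13179) + 30808 = 20448379/1551 + 30808 = 68231587/1551 ≈ 43992.)
1/y = 1/(68231587/1551) = 1551/68231587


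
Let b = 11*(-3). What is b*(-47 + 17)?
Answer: 990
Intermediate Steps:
b = -33
b*(-47 + 17) = -33*(-47 + 17) = -33*(-30) = 990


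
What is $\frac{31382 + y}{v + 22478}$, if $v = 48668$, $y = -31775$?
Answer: $- \frac{393}{71146} \approx -0.0055239$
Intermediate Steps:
$\frac{31382 + y}{v + 22478} = \frac{31382 - 31775}{48668 + 22478} = - \frac{393}{71146}$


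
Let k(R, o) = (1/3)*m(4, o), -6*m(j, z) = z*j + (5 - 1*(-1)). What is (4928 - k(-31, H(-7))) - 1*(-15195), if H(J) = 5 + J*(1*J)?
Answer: 60406/3 ≈ 20135.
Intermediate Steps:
m(j, z) = -1 - j*z/6 (m(j, z) = -(z*j + (5 - 1*(-1)))/6 = -(j*z + (5 + 1))/6 = -(j*z + 6)/6 = -(6 + j*z)/6 = -1 - j*z/6)
H(J) = 5 + J**2 (H(J) = 5 + J*J = 5 + J**2)
k(R, o) = -1/3 - 2*o/9 (k(R, o) = (1/3)*(-1 - 1/6*4*o) = (1*(1/3))*(-1 - 2*o/3) = (-1 - 2*o/3)/3 = -1/3 - 2*o/9)
(4928 - k(-31, H(-7))) - 1*(-15195) = (4928 - (-1/3 - 2*(5 + (-7)**2)/9)) - 1*(-15195) = (4928 - (-1/3 - 2*(5 + 49)/9)) + 15195 = (4928 - (-1/3 - 2/9*54)) + 15195 = (4928 - (-1/3 - 12)) + 15195 = (4928 - 1*(-37/3)) + 15195 = (4928 + 37/3) + 15195 = 14821/3 + 15195 = 60406/3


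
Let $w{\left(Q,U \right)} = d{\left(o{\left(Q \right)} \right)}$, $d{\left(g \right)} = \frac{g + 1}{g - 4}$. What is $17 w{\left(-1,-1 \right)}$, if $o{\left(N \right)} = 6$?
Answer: $\frac{119}{2} \approx 59.5$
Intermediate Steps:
$d{\left(g \right)} = \frac{1 + g}{-4 + g}$
$w{\left(Q,U \right)} = \frac{7}{2}$ ($w{\left(Q,U \right)} = \frac{1 + 6}{-4 + 6} = \frac{1}{2} \cdot 7 = \frac{7}{2}$)
$17 w{\left(-1,-1 \right)} = 17 \cdot \frac{7}{2} = \frac{119}{2}$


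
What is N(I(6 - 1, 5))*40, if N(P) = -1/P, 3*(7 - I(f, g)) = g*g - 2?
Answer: 60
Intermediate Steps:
I(f, g) = 23/3 - g**2/3 (I(f, g) = 7 - (g*g - 2)/3 = 7 - (g**2 - 2)/3 = 7 - (-2 + g**2)/3 = 7 + (2/3 - g**2/3) = 23/3 - g**2/3)
N(I(6 - 1, 5))*40 = -1/(23/3 - 1/3*5**2)*40 = -1/(23/3 - 1/3*25)*40 = -1/(23/3 - 25/3)*40 = -1/(-2/3)*40 = -1*(-3/2)*40 = (3/2)*40 = 60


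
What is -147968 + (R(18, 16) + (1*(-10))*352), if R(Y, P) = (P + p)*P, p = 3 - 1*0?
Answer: -151184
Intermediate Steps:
p = 3 (p = 3 + 0 = 3)
R(Y, P) = P*(3 + P) (R(Y, P) = (P + 3)*P = (3 + P)*P = P*(3 + P))
-147968 + (R(18, 16) + (1*(-10))*352) = -147968 + (16*(3 + 16) + (1*(-10))*352) = -147968 + (16*19 - 10*352) = -147968 + (304 - 3520) = -147968 - 3216 = -151184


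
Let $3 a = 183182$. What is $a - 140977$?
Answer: $- \frac{239749}{3} \approx -79916.0$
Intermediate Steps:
$a = \frac{183182}{3}$ ($a = \frac{1}{3} \cdot 183182 = \frac{183182}{3} \approx 61061.0$)
$a - 140977 = \frac{183182}{3} - 140977 = - \frac{239749}{3}$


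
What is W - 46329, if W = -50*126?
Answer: -52629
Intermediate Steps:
W = -6300
W - 46329 = -6300 - 46329 = -52629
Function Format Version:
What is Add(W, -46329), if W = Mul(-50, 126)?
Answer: -52629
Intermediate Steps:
W = -6300
Add(W, -46329) = Add(-6300, -46329) = -52629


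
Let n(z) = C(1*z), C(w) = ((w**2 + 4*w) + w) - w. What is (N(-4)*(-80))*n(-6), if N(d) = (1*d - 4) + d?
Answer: 11520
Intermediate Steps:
C(w) = w**2 + 4*w (C(w) = (w**2 + 5*w) - w = w**2 + 4*w)
n(z) = z*(4 + z) (n(z) = (1*z)*(4 + 1*z) = z*(4 + z))
N(d) = -4 + 2*d (N(d) = (d - 4) + d = (-4 + d) + d = -4 + 2*d)
(N(-4)*(-80))*n(-6) = ((-4 + 2*(-4))*(-80))*(-6*(4 - 6)) = ((-4 - 8)*(-80))*(-6*(-2)) = -12*(-80)*12 = 960*12 = 11520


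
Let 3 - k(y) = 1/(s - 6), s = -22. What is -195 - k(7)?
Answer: -5545/28 ≈ -198.04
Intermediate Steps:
k(y) = 85/28 (k(y) = 3 - 1/(-22 - 6) = 3 - 1/(-28) = 3 - 1*(-1/28) = 3 + 1/28 = 85/28)
-195 - k(7) = -195 - 1*85/28 = -195 - 85/28 = -5545/28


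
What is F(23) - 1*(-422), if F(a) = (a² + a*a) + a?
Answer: 1503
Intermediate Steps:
F(a) = a + 2*a² (F(a) = (a² + a²) + a = 2*a² + a = a + 2*a²)
F(23) - 1*(-422) = 23*(1 + 2*23) - 1*(-422) = 23*(1 + 46) + 422 = 23*47 + 422 = 1081 + 422 = 1503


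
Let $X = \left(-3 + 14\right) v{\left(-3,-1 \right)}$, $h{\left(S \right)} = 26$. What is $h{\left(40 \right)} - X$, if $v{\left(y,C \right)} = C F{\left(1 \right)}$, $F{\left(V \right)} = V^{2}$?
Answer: $37$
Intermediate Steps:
$v{\left(y,C \right)} = C$ ($v{\left(y,C \right)} = C 1^{2} = C 1 = C$)
$X = -11$ ($X = \left(-3 + 14\right) \left(-1\right) = 11 \left(-1\right) = -11$)
$h{\left(40 \right)} - X = 26 - -11 = 26 + 11 = 37$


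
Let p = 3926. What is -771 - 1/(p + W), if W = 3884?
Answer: -6021511/7810 ≈ -771.00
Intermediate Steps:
-771 - 1/(p + W) = -771 - 1/(3926 + 3884) = -771 - 1/7810 = -6021511/7810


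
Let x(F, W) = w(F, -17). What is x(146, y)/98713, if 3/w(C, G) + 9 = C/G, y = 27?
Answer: -51/29515187 ≈ -1.7279e-6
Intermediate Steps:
w(C, G) = 3/(-9 + C/G)
x(F, W) = -51/(153 + F) (x(F, W) = 3*(-17)/(F - 9*(-17)) = 3*(-17)/(F + 153) = 3*(-17)/(153 + F) = -51/(153 + F))
x(146, y)/98713 = -51/(153 + 146)/98713 = -51/299*(1/98713) = -51*1/299*(1/98713) = -51/299*1/98713 = -51/29515187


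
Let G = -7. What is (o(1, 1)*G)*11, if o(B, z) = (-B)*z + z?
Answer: 0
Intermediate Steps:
o(B, z) = z - B*z (o(B, z) = -B*z + z = z - B*z)
(o(1, 1)*G)*11 = ((1*(1 - 1*1))*(-7))*11 = ((1*(1 - 1))*(-7))*11 = ((1*0)*(-7))*11 = (0*(-7))*11 = 0*11 = 0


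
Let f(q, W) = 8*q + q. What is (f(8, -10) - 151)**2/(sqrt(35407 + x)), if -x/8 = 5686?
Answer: -6241*I*sqrt(10081)/10081 ≈ -62.159*I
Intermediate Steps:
x = -45488 (x = -8*5686 = -45488)
f(q, W) = 9*q
(f(8, -10) - 151)**2/(sqrt(35407 + x)) = (9*8 - 151)**2/(sqrt(35407 - 45488)) = (72 - 151)**2/(sqrt(-10081)) = (-79)**2/((I*sqrt(10081))) = 6241*(-I*sqrt(10081)/10081) = -6241*I*sqrt(10081)/10081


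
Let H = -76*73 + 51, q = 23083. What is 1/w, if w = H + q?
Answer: 1/17586 ≈ 5.6863e-5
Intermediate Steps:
H = -5497 (H = -5548 + 51 = -5497)
w = 17586 (w = -5497 + 23083 = 17586)
1/w = 1/17586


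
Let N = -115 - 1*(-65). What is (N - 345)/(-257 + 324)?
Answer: -395/67 ≈ -5.8955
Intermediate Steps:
N = -50 (N = -115 + 65 = -50)
(N - 345)/(-257 + 324) = (-50 - 345)/(-257 + 324) = -395/67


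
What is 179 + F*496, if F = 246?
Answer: 122195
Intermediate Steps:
179 + F*496 = 179 + 246*496 = 179 + 122016 = 122195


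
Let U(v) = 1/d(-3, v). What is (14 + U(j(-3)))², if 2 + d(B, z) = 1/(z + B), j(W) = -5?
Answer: 52900/289 ≈ 183.04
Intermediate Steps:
d(B, z) = -2 + 1/(B + z) (d(B, z) = -2 + 1/(z + B) = -2 + 1/(B + z))
U(v) = (-3 + v)/(7 - 2*v) (U(v) = 1/((1 - 2*(-3) - 2*v)/(-3 + v)) = 1/((1 + 6 - 2*v)/(-3 + v)) = 1/((7 - 2*v)/(-3 + v)) = (-3 + v)/(7 - 2*v))
(14 + U(j(-3)))² = (14 + (3 - 1*(-5))/(-7 + 2*(-5)))² = (14 + (3 + 5)/(-7 - 10))² = (14 + 8/(-17))² = (14 - 1/17*8)² = (14 - 8/17)² = (230/17)² = 52900/289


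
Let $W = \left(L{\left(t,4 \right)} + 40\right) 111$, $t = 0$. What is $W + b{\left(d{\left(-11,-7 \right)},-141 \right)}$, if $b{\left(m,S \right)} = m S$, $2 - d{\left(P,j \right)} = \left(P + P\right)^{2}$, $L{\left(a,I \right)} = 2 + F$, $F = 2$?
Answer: $72846$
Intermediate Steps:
$L{\left(a,I \right)} = 4$ ($L{\left(a,I \right)} = 2 + 2 = 4$)
$d{\left(P,j \right)} = 2 - 4 P^{2}$ ($d{\left(P,j \right)} = 2 - \left(P + P\right)^{2} = 2 - \left(2 P\right)^{2} = 2 - 4 P^{2}$)
$b{\left(m,S \right)} = S m$
$W = 4884$ ($W = \left(4 + 40\right) 111 = 44 \cdot 111 = 4884$)
$W + b{\left(d{\left(-11,-7 \right)},-141 \right)} = 4884 - 141 \left(2 - 4 \left(-11\right)^{2}\right) = 4884 - 141 \left(2 - 484\right) = 4884 - -67962 = 4884 + 67962 = 72846$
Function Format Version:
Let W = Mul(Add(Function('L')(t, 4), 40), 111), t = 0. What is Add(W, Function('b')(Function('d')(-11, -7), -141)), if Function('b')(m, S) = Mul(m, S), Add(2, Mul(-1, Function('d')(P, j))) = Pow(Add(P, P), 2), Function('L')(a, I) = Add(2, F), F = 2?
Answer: 72846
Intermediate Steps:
Function('L')(a, I) = 4 (Function('L')(a, I) = Add(2, 2) = 4)
Function('d')(P, j) = Add(2, Mul(-4, Pow(P, 2))) (Function('d')(P, j) = Add(2, Mul(-1, Pow(Add(P, P), 2))) = Add(2, Mul(-1, Pow(Mul(2, P), 2))) = Add(2, Mul(-1, Mul(4, Pow(P, 2)))) = Add(2, Mul(-4, Pow(P, 2))))
Function('b')(m, S) = Mul(S, m)
W = 4884 (W = Mul(Add(4, 40), 111) = Mul(44, 111) = 4884)
Add(W, Function('b')(Function('d')(-11, -7), -141)) = Add(4884, Mul(-141, Add(2, Mul(-4, Pow(-11, 2))))) = Add(4884, Mul(-141, Add(2, Mul(-4, 121)))) = Add(4884, Mul(-141, Add(2, -484))) = Add(4884, Mul(-141, -482)) = Add(4884, 67962) = 72846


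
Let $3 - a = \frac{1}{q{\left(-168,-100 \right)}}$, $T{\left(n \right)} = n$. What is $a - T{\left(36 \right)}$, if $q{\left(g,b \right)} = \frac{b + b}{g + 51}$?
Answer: $- \frac{6717}{200} \approx -33.585$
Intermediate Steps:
$q{\left(g,b \right)} = \frac{2 b}{51 + g}$
$a = \frac{483}{200}$ ($a = 3 - \frac{1}{2 \left(-100\right) \frac{1}{51 - 168}} = 3 - \frac{1}{2 \left(-100\right) \frac{1}{-117}} = 3 - \frac{1}{2 \left(-100\right) \left(- \frac{1}{117}\right)} = 3 - \frac{1}{\frac{200}{117}} = 3 - \frac{117}{200} = \frac{483}{200} \approx 2.415$)
$a - T{\left(36 \right)} = \frac{483}{200} - 36 = - \frac{6717}{200}$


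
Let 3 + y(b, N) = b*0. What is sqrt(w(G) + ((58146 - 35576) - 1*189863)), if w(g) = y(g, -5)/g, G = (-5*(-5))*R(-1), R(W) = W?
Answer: I*sqrt(4182322)/5 ≈ 409.01*I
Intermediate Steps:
y(b, N) = -3 (y(b, N) = -3 + b*0 = -3 + 0 = -3)
G = -25 (G = -5*(-5)*(-1) = 25*(-1) = -25)
w(g) = -3/g
sqrt(w(G) + ((58146 - 35576) - 1*189863)) = sqrt(-3/(-25) + ((58146 - 35576) - 1*189863)) = sqrt(-3*(-1/25) + (22570 - 189863)) = sqrt(3/25 - 167293) = sqrt(-4182322/25) = I*sqrt(4182322)/5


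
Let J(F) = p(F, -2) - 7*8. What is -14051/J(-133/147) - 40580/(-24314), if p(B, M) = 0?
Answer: 171954247/680792 ≈ 252.58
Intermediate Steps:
J(F) = -56 (J(F) = 0 - 7*8 = 0 - 56 = -56)
-14051/J(-133/147) - 40580/(-24314) = -14051/(-56) - 40580/(-24314) = -14051*(-1/56) - 40580*(-1/24314) = 14051/56 + 20290/12157 = 171954247/680792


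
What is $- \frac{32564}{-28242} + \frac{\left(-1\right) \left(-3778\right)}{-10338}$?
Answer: $\frac{19162363}{24330483} \approx 0.78759$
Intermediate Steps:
$- \frac{32564}{-28242} + \frac{\left(-1\right) \left(-3778\right)}{-10338} = \left(-32564\right) \left(- \frac{1}{28242}\right) + 3778 \left(- \frac{1}{10338}\right) = \frac{16282}{14121} - \frac{1889}{5169} = \frac{19162363}{24330483}$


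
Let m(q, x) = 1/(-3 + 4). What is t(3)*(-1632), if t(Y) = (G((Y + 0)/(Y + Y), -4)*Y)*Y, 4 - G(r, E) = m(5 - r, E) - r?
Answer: -51408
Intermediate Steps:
m(q, x) = 1 (m(q, x) = 1/1 = 1)
G(r, E) = 3 + r (G(r, E) = 4 - (1 - r) = 4 + (-1 + r) = 3 + r)
t(Y) = 7*Y**2/2 (t(Y) = ((3 + (Y + 0)/(Y + Y))*Y)*Y = ((3 + Y/((2*Y)))*Y)*Y = ((3 + Y*(1/(2*Y)))*Y)*Y = ((3 + 1/2)*Y)*Y = (7*Y/2)*Y = 7*Y**2/2)
t(3)*(-1632) = ((7/2)*3**2)*(-1632) = ((7/2)*9)*(-1632) = (63/2)*(-1632) = -51408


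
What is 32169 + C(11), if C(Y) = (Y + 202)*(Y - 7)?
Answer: 33021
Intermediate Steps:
C(Y) = (-7 + Y)*(202 + Y) (C(Y) = (202 + Y)*(-7 + Y) = (-7 + Y)*(202 + Y))
32169 + C(11) = 32169 + (-1414 + 11² + 195*11) = 32169 + (-1414 + 121 + 2145) = 32169 + 852 = 33021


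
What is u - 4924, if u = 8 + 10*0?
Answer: -4916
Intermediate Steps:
u = 8 (u = 8 + 0 = 8)
u - 4924 = 8 - 4924 = -4916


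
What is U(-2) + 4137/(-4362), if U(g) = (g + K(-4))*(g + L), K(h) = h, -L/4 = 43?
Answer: 1516597/1454 ≈ 1043.1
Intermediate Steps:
L = -172 (L = -4*43 = -172)
U(g) = (-172 + g)*(-4 + g) (U(g) = (g - 4)*(g - 172) = (-4 + g)*(-172 + g) = (-172 + g)*(-4 + g))
U(-2) + 4137/(-4362) = (688 + (-2)² - 176*(-2)) + 4137/(-4362) = (688 + 4 + 352) + 4137*(-1/4362) = 1044 - 1379/1454 = 1516597/1454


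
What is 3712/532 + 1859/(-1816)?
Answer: 1438001/241528 ≈ 5.9538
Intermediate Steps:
3712/532 + 1859/(-1816) = 3712*(1/532) + 1859*(-1/1816) = 928/133 - 1859/1816 = 1438001/241528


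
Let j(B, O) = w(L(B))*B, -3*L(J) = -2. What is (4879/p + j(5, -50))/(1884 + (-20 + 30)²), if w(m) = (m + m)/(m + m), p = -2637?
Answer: 4153/2615904 ≈ 0.0015876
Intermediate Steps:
L(J) = ⅔ (L(J) = -⅓*(-2) = ⅔)
w(m) = 1 (w(m) = (2*m)/((2*m)) = (2*m)*(1/(2*m)) = 1)
j(B, O) = B (j(B, O) = 1*B = B)
(4879/p + j(5, -50))/(1884 + (-20 + 30)²) = (4879/(-2637) + 5)/(1884 + (-20 + 30)²) = (4879*(-1/2637) + 5)/(1884 + 10²) = (-4879/2637 + 5)/(1884 + 100) = (8306/2637)/1984 = (8306/2637)*(1/1984) = 4153/2615904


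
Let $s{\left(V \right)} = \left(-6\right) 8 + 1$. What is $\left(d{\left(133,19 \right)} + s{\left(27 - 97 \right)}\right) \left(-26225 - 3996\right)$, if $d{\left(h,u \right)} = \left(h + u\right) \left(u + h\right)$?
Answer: $-696805597$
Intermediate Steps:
$d{\left(h,u \right)} = \left(h + u\right)^{2}$ ($d{\left(h,u \right)} = \left(h + u\right) \left(h + u\right) = \left(h + u\right)^{2}$)
$s{\left(V \right)} = -47$ ($s{\left(V \right)} = -48 + 1 = -47$)
$\left(d{\left(133,19 \right)} + s{\left(27 - 97 \right)}\right) \left(-26225 - 3996\right) = \left(\left(133 + 19\right)^{2} - 47\right) \left(-26225 - 3996\right) = \left(152^{2} - 47\right) \left(-30221\right) = \left(23104 - 47\right) \left(-30221\right) = 23057 \left(-30221\right) = -696805597$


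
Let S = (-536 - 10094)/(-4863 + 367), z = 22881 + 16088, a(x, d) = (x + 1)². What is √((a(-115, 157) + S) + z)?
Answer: √65654320870/1124 ≈ 227.96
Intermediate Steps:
a(x, d) = (1 + x)²
z = 38969
S = 5315/2248 (S = -10630/(-4496) = -10630*(-1/4496) = 5315/2248 ≈ 2.3643)
√((a(-115, 157) + S) + z) = √(((1 - 115)² + 5315/2248) + 38969) = √(((-114)² + 5315/2248) + 38969) = √((12996 + 5315/2248) + 38969) = √(29220323/2248 + 38969) = √(116822635/2248) = √65654320870/1124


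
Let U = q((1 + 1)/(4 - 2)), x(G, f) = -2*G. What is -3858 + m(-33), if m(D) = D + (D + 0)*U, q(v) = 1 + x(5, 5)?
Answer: -3594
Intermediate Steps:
q(v) = -9 (q(v) = 1 - 2*5 = 1 - 10 = -9)
U = -9
m(D) = -8*D (m(D) = D + (D + 0)*(-9) = D + D*(-9) = D - 9*D = -8*D)
-3858 + m(-33) = -3858 - 8*(-33) = -3858 + 264 = -3594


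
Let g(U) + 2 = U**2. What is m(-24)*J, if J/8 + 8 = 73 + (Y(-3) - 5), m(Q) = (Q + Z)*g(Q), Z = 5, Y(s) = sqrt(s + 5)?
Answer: -5234880 - 87248*sqrt(2) ≈ -5.3583e+6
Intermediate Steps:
g(U) = -2 + U**2
Y(s) = sqrt(5 + s)
m(Q) = (-2 + Q**2)*(5 + Q) (m(Q) = (Q + 5)*(-2 + Q**2) = (5 + Q)*(-2 + Q**2) = (-2 + Q**2)*(5 + Q))
J = 480 + 8*sqrt(2) (J = -64 + 8*(73 + (sqrt(5 - 3) - 5)) = -64 + 8*(73 + (sqrt(2) - 5)) = -64 + 8*(73 + (-5 + sqrt(2))) = -64 + 8*(68 + sqrt(2)) = -64 + (544 + 8*sqrt(2)) = 480 + 8*sqrt(2) ≈ 491.31)
m(-24)*J = ((-2 + (-24)**2)*(5 - 24))*(480 + 8*sqrt(2)) = ((-2 + 576)*(-19))*(480 + 8*sqrt(2)) = (574*(-19))*(480 + 8*sqrt(2)) = -10906*(480 + 8*sqrt(2)) = -5234880 - 87248*sqrt(2)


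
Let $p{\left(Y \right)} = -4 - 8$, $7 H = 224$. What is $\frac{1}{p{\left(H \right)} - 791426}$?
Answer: $- \frac{1}{791438} \approx -1.2635 \cdot 10^{-6}$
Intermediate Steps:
$H = 32$ ($H = \frac{1}{7} \cdot 224 = 32$)
$p{\left(Y \right)} = -12$ ($p{\left(Y \right)} = -4 - 8 = -12$)
$\frac{1}{p{\left(H \right)} - 791426} = \frac{1}{-12 - 791426} = \frac{1}{-791438} = - \frac{1}{791438}$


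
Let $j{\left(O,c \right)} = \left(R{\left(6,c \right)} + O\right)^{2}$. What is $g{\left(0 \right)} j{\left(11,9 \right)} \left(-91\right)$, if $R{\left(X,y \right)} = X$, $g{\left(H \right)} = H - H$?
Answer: $0$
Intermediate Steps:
$g{\left(H \right)} = 0$
$j{\left(O,c \right)} = \left(6 + O\right)^{2}$
$g{\left(0 \right)} j{\left(11,9 \right)} \left(-91\right) = 0 \left(6 + 11\right)^{2} \left(-91\right) = 0 \cdot 17^{2} \left(-91\right) = 0 \cdot 289 \left(-91\right) = 0 \left(-91\right) = 0$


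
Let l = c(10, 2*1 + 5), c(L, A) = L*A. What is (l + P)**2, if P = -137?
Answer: 4489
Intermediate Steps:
c(L, A) = A*L
l = 70 (l = (2*1 + 5)*10 = (2 + 5)*10 = 7*10 = 70)
(l + P)**2 = (70 - 137)**2 = (-67)**2 = 4489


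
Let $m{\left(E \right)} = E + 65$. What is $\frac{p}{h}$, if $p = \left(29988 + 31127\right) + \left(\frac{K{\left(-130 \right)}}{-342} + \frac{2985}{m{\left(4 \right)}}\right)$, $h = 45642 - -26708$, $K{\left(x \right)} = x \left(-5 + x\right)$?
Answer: $\frac{5340747}{6323390} \approx 0.8446$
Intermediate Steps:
$m{\left(E \right)} = 65 + E$
$h = 72350$ ($h = 45642 + 26708 = 72350$)
$p = \frac{26703735}{437}$ ($p = \left(29988 + 31127\right) + \left(\frac{\left(-130\right) \left(-5 - 130\right)}{-342} + \frac{2985}{65 + 4}\right) = 61115 + \left(\left(-130\right) \left(-135\right) \left(- \frac{1}{342}\right) + \frac{2985}{69}\right) = 61115 + \left(17550 \left(- \frac{1}{342}\right) + 2985 \cdot \frac{1}{69}\right) = 61115 + \left(- \frac{975}{19} + \frac{995}{23}\right) = 61115 - \frac{3520}{437} = \frac{26703735}{437} \approx 61107.0$)
$\frac{p}{h} = \frac{26703735}{437 \cdot 72350} = \frac{26703735}{437} \cdot \frac{1}{72350} = \frac{5340747}{6323390}$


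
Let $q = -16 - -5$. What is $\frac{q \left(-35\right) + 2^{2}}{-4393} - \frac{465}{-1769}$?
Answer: $\frac{1354604}{7771217} \approx 0.17431$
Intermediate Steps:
$q = -11$ ($q = -16 + 5 = -11$)
$\frac{q \left(-35\right) + 2^{2}}{-4393} - \frac{465}{-1769} = \frac{\left(-11\right) \left(-35\right) + 2^{2}}{-4393} - \frac{465}{-1769} = \left(385 + 4\right) \left(- \frac{1}{4393}\right) - - \frac{465}{1769} = 389 \left(- \frac{1}{4393}\right) + \frac{465}{1769} = - \frac{389}{4393} + \frac{465}{1769} = \frac{1354604}{7771217}$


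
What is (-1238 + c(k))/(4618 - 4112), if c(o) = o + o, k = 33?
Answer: -586/253 ≈ -2.3162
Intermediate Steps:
c(o) = 2*o
(-1238 + c(k))/(4618 - 4112) = (-1238 + 2*33)/(4618 - 4112) = (-1238 + 66)/506 = -1172*1/506 = -586/253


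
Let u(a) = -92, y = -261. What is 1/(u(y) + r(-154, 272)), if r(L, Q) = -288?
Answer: -1/380 ≈ -0.0026316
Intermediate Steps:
1/(u(y) + r(-154, 272)) = 1/(-92 - 288) = 1/(-380) = -1/380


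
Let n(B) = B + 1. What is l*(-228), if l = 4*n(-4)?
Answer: 2736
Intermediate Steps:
n(B) = 1 + B
l = -12 (l = 4*(1 - 4) = 4*(-3) = -12)
l*(-228) = -12*(-228) = 2736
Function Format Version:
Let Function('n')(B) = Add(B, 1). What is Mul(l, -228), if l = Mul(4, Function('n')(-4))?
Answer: 2736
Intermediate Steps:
Function('n')(B) = Add(1, B)
l = -12 (l = Mul(4, Add(1, -4)) = Mul(4, -3) = -12)
Mul(l, -228) = Mul(-12, -228) = 2736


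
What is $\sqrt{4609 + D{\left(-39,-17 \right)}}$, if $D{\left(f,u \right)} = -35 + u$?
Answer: $7 \sqrt{93} \approx 67.506$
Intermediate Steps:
$\sqrt{4609 + D{\left(-39,-17 \right)}} = \sqrt{4609 - 52} = \sqrt{4557} = 7 \sqrt{93}$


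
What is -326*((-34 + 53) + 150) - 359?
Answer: -55453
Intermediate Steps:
-326*((-34 + 53) + 150) - 359 = -326*(19 + 150) - 359 = -326*169 - 359 = -55094 - 359 = -55453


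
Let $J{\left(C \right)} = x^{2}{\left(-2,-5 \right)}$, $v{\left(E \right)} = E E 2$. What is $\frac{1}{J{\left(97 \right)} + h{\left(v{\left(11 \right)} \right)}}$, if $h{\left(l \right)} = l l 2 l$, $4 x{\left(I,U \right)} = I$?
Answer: $\frac{4}{113379905} \approx 3.528 \cdot 10^{-8}$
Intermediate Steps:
$x{\left(I,U \right)} = \frac{I}{4}$
$v{\left(E \right)} = 2 E^{2}$ ($v{\left(E \right)} = E^{2} \cdot 2 = 2 E^{2}$)
$h{\left(l \right)} = 2 l^{3}$ ($h{\left(l \right)} = l^{2} \cdot 2 l = 2 l^{2} l = 2 l^{3}$)
$J{\left(C \right)} = \frac{1}{4}$ ($J{\left(C \right)} = \left(\frac{1}{4} \left(-2\right)\right)^{2} = \left(- \frac{1}{2}\right)^{2} = \frac{1}{4}$)
$\frac{1}{J{\left(97 \right)} + h{\left(v{\left(11 \right)} \right)}} = \frac{1}{\frac{1}{4} + 2 \left(2 \cdot 11^{2}\right)^{3}} = \frac{1}{\frac{1}{4} + 2 \left(2 \cdot 121\right)^{3}} = \frac{1}{\frac{1}{4} + 2 \cdot 242^{3}} = \frac{1}{\frac{1}{4} + 2 \cdot 14172488} = \frac{1}{\frac{1}{4} + 28344976} = \frac{1}{\frac{113379905}{4}} = \frac{4}{113379905}$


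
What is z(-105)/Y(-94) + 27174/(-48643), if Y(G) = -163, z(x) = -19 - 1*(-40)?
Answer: -778695/1132687 ≈ -0.68748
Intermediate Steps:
z(x) = 21 (z(x) = -19 + 40 = 21)
z(-105)/Y(-94) + 27174/(-48643) = 21/(-163) + 27174/(-48643) = 21*(-1/163) + 27174*(-1/48643) = -21/163 - 3882/6949 = -778695/1132687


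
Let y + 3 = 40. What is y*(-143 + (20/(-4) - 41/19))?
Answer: -105561/19 ≈ -5555.8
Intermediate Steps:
y = 37 (y = -3 + 40 = 37)
y*(-143 + (20/(-4) - 41/19)) = 37*(-143 + (20/(-4) - 41/19)) = 37*(-143 + (20*(-¼) - 41*1/19)) = 37*(-143 + (-5 - 41/19)) = 37*(-143 - 136/19) = 37*(-2853/19) = -105561/19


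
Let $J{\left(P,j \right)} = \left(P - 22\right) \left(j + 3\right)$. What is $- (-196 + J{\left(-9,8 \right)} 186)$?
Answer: $63622$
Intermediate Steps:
$J{\left(P,j \right)} = \left(-22 + P\right) \left(3 + j\right)$
$- (-196 + J{\left(-9,8 \right)} 186) = - (-196 + \left(-66 - 176 + 3 \left(-9\right) - 72\right) 186) = - (-196 + \left(-66 - 176 - 27 - 72\right) 186) = - (-196 - 63426) = \left(-1\right) \left(-63622\right) = 63622$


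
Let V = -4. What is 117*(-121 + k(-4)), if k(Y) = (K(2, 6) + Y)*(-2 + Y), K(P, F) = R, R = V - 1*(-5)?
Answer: -12051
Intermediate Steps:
R = 1 (R = -4 - 1*(-5) = -4 + 5 = 1)
K(P, F) = 1
k(Y) = (1 + Y)*(-2 + Y)
117*(-121 + k(-4)) = 117*(-121 + (-2 + (-4)**2 - 1*(-4))) = 117*(-121 + (-2 + 16 + 4)) = 117*(-121 + 18) = 117*(-103) = -12051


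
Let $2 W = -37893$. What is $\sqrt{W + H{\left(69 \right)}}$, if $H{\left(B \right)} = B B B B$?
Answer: $\frac{\sqrt{90592698}}{2} \approx 4759.0$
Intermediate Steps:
$W = - \frac{37893}{2}$ ($W = \frac{1}{2} \left(-37893\right) = - \frac{37893}{2} \approx -18947.0$)
$H{\left(B \right)} = B^{4}$ ($H{\left(B \right)} = B^{2} B B = B^{3} B = B^{4}$)
$\sqrt{W + H{\left(69 \right)}} = \sqrt{- \frac{37893}{2} + 69^{4}} = \sqrt{- \frac{37893}{2} + 22667121} = \sqrt{\frac{45296349}{2}} = \frac{\sqrt{90592698}}{2}$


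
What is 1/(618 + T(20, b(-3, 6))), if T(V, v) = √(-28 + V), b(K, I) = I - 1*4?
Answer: 309/190966 - I*√2/190966 ≈ 0.0016181 - 7.4056e-6*I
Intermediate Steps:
b(K, I) = -4 + I (b(K, I) = I - 4 = -4 + I)
1/(618 + T(20, b(-3, 6))) = 1/(618 + √(-28 + 20)) = 1/(618 + √(-8)) = 1/(618 + 2*I*√2)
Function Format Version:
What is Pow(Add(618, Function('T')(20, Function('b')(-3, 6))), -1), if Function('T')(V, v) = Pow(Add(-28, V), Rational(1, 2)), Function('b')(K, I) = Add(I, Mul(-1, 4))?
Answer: Add(Rational(309, 190966), Mul(Rational(-1, 190966), I, Pow(2, Rational(1, 2)))) ≈ Add(0.0016181, Mul(-7.4056e-6, I))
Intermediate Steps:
Function('b')(K, I) = Add(-4, I) (Function('b')(K, I) = Add(I, -4) = Add(-4, I))
Pow(Add(618, Function('T')(20, Function('b')(-3, 6))), -1) = Pow(Add(618, Pow(Add(-28, 20), Rational(1, 2))), -1) = Pow(Add(618, Pow(-8, Rational(1, 2))), -1) = Pow(Add(618, Mul(2, I, Pow(2, Rational(1, 2)))), -1)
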